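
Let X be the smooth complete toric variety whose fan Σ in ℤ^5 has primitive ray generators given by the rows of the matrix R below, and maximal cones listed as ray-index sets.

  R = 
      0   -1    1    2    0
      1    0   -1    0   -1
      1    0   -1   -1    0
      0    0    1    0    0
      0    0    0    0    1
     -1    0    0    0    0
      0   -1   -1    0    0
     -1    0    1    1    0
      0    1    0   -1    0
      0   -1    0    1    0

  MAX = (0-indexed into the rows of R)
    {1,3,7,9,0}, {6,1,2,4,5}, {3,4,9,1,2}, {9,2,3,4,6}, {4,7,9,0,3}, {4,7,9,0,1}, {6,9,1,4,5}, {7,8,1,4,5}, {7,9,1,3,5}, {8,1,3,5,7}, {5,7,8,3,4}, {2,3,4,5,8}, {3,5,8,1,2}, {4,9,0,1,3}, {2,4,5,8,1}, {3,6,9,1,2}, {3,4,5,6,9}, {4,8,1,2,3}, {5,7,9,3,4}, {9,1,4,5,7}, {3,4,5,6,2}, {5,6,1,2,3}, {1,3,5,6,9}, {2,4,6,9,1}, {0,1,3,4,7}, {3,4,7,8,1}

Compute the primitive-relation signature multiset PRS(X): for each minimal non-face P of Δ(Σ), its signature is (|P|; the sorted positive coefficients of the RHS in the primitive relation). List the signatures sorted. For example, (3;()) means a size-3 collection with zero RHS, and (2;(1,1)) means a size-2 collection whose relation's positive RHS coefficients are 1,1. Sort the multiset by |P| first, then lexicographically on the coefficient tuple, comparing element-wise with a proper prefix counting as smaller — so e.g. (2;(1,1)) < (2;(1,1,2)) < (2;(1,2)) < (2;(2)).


The 12 primitive collections of Σ (r=10, n=5):

  • {2,7}:  v_{2} + v_{7} = 0  so sig = (2;())
  • {8,9}:  v_{8} + v_{9} = 0  so sig = (2;())
  • {0,5}:  v_{0} + v_{5} = v_{7} + v_{9}  so sig = (2;(1,1))
  • {6,7}:  v_{6} + v_{7} = v_{5} + v_{9}  so sig = (2;(1,1))
  • {6,8}:  v_{6} + v_{8} = v_{2} + v_{5}  so sig = (2;(1,1))
  • {0,2}:  v_{0} + v_{2} = v_{1} + v_{3} + v_{4} + v_{9}  so sig = (2;(1,1,1,1))
  • {0,8}:  v_{0} + v_{8} = v_{1} + v_{3} + v_{4} + v_{7}  so sig = (2;(1,1,1,1))
  • {0,6}:  v_{0} + v_{6} = 2·v_{9}  so sig = (2;(2))
  • {2,5,9}:  v_{2} + v_{5} + v_{9} = v_{6}  so sig = (3;(1))
  • {1,3,4,5}:  v_{1} + v_{3} + v_{4} + v_{5} = 0  so sig = (4;())
  • {1,3,4,6}:  v_{1} + v_{3} + v_{4} + v_{6} = v_{2} + v_{9}  so sig = (4;(1,1))
  • {1,3,4,7,9}:  v_{1} + v_{3} + v_{4} + v_{7} + v_{9} = v_{0}  so sig = (5;(1))

so the primitive-relation signature multiset is
{ (2;()) ×2,  (2;(1,1)) ×3,  (2;(1,1,1,1)) ×2,  (2;(2)),  (3;(1)),  (4;()),  (4;(1,1)),  (5;(1)) }


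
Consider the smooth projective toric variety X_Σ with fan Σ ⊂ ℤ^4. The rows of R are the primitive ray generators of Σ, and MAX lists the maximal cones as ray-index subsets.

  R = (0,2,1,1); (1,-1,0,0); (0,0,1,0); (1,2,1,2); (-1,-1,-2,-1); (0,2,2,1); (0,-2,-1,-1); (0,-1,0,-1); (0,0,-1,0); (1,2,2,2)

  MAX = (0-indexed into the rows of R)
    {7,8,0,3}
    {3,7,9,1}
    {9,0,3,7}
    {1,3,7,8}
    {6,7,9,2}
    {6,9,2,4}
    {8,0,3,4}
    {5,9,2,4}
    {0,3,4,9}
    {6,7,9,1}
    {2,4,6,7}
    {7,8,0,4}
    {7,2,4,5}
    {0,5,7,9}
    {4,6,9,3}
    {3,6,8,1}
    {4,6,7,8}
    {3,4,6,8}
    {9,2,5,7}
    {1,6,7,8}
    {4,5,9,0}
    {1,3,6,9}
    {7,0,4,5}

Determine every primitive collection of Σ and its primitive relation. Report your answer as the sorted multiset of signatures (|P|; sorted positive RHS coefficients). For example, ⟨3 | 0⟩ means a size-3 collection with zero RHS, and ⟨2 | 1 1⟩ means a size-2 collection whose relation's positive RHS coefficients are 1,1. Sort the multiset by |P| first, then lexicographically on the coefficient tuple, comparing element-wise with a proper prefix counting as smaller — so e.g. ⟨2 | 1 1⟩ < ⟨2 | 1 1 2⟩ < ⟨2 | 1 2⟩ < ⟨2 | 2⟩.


Primitive collections (15):

  P = {0,6}:  v_{0} + v_{6} = 0  ⟹  sig = ⟨2 | 0⟩
  P = {2,8}:  v_{2} + v_{8} = 0  ⟹  sig = ⟨2 | 0⟩
  P = {0,2}:  v_{0} + v_{2} = v_{5}  ⟹  sig = ⟨2 | 1⟩
  P = {2,3}:  v_{2} + v_{3} = v_{9}  ⟹  sig = ⟨2 | 1⟩
  P = {5,6}:  v_{5} + v_{6} = v_{2}  ⟹  sig = ⟨2 | 1⟩
  P = {5,8}:  v_{5} + v_{8} = v_{0}  ⟹  sig = ⟨2 | 1⟩
  P = {8,9}:  v_{8} + v_{9} = v_{3}  ⟹  sig = ⟨2 | 1⟩
  P = {0,1}:  v_{0} + v_{1} = v_{3} + v_{7}  ⟹  sig = ⟨2 | 1 1⟩
  P = {1,4}:  v_{1} + v_{4} = v_{6} + v_{8}  ⟹  sig = ⟨2 | 1 1⟩
  P = {1,5}:  v_{1} + v_{5} = v_{7} + v_{9}  ⟹  sig = ⟨2 | 1 1⟩
  P = {3,5}:  v_{3} + v_{5} = v_{0} + v_{9}  ⟹  sig = ⟨2 | 1 1⟩
  P = {1,2}:  v_{1} + v_{2} = v_{6} + v_{7} + v_{9}  ⟹  sig = ⟨2 | 1 1 1⟩
  P = {4,7,9}:  v_{4} + v_{7} + v_{9} = 0  ⟹  sig = ⟨3 | 0⟩
  P = {3,4,7}:  v_{3} + v_{4} + v_{7} = v_{8}  ⟹  sig = ⟨3 | 1⟩
  P = {3,6,7}:  v_{3} + v_{6} + v_{7} = v_{1}  ⟹  sig = ⟨3 | 1⟩

Signatures (|P|; sorted positive RHS coefficients), sorted:
    ⟨2 | 0⟩
    ⟨2 | 0⟩
    ⟨2 | 1⟩
    ⟨2 | 1⟩
    ⟨2 | 1⟩
    ⟨2 | 1⟩
    ⟨2 | 1⟩
    ⟨2 | 1 1⟩
    ⟨2 | 1 1⟩
    ⟨2 | 1 1⟩
    ⟨2 | 1 1⟩
    ⟨2 | 1 1 1⟩
    ⟨3 | 0⟩
    ⟨3 | 1⟩
    ⟨3 | 1⟩


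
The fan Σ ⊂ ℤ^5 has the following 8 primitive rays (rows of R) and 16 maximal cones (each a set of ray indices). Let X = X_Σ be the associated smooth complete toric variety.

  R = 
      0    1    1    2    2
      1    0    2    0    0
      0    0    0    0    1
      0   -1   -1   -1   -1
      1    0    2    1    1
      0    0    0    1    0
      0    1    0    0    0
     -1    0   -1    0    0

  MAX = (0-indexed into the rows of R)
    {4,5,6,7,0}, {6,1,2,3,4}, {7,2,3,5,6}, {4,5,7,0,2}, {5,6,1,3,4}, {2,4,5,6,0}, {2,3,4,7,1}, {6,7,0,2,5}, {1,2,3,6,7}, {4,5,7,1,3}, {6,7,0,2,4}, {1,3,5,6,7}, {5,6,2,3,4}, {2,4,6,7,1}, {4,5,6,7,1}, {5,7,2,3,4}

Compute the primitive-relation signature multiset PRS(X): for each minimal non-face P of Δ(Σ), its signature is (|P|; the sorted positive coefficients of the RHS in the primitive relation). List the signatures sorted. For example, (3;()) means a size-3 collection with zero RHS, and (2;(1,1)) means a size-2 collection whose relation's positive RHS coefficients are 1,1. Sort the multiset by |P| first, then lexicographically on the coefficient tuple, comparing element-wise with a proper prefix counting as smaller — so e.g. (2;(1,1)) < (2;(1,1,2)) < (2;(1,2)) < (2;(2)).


5 collections generate NE(X_Σ); each relation:

  P = {0,3}:  v_{0} + v_{3} = v_{2} + v_{5} — sig = (2;(1,1))
  P = {0,1}:  v_{0} + v_{1} = 2·v_{4} + v_{6} + v_{7} — sig = (2;(1,1,2))
  P = {1,2,5}:  v_{1} + v_{2} + v_{5} = v_{4} — sig = (3;(1))
  P = {3,4,6,7}:  v_{3} + v_{4} + v_{6} + v_{7} = 0 — sig = (4;())
  P = {2,4,5,6,7}:  v_{2} + v_{4} + v_{5} + v_{6} + v_{7} = v_{0} — sig = (5;(1))

so the primitive-relation signature multiset is
[(2;(1,1)), (2;(1,1,2)), (3;(1)), (4;()), (5;(1))]


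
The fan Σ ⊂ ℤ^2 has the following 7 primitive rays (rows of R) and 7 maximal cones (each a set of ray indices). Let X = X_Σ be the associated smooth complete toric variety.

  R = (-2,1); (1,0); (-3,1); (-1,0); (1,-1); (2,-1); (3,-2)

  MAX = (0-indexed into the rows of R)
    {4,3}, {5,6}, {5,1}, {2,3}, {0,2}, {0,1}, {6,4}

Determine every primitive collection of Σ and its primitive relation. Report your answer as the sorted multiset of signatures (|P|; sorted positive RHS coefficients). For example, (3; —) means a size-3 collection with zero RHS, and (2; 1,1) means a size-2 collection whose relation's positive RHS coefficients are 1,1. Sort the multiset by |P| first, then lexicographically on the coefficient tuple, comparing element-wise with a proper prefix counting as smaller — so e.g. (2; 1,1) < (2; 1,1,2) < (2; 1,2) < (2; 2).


14 collections generate NE(X_Σ); each relation:

  P = {0,5}:  v_{0} + v_{5} = 0 ; sig = (2; —)
  P = {1,3}:  v_{1} + v_{3} = 0 ; sig = (2; —)
  P = {0,3}:  v_{0} + v_{3} = v_{2} ; sig = (2; 1)
  P = {0,4}:  v_{0} + v_{4} = v_{3} ; sig = (2; 1)
  P = {0,6}:  v_{0} + v_{6} = v_{4} ; sig = (2; 1)
  P = {1,2}:  v_{1} + v_{2} = v_{0} ; sig = (2; 1)
  P = {1,4}:  v_{1} + v_{4} = v_{5} ; sig = (2; 1)
  P = {2,5}:  v_{2} + v_{5} = v_{3} ; sig = (2; 1)
  P = {3,5}:  v_{3} + v_{5} = v_{4} ; sig = (2; 1)
  P = {4,5}:  v_{4} + v_{5} = v_{6} ; sig = (2; 1)
  P = {2,6}:  v_{2} + v_{6} = v_{3} + v_{4} ; sig = (2; 1,1)
  P = {1,6}:  v_{1} + v_{6} = 2·v_{5} ; sig = (2; 2)
  P = {2,4}:  v_{2} + v_{4} = 2·v_{3} ; sig = (2; 2)
  P = {3,6}:  v_{3} + v_{6} = 2·v_{4} ; sig = (2; 2)

so the primitive-relation signature multiset is
    (2; —)
    (2; —)
    (2; 1)
    (2; 1)
    (2; 1)
    (2; 1)
    (2; 1)
    (2; 1)
    (2; 1)
    (2; 1)
    (2; 1,1)
    (2; 2)
    (2; 2)
    (2; 2)


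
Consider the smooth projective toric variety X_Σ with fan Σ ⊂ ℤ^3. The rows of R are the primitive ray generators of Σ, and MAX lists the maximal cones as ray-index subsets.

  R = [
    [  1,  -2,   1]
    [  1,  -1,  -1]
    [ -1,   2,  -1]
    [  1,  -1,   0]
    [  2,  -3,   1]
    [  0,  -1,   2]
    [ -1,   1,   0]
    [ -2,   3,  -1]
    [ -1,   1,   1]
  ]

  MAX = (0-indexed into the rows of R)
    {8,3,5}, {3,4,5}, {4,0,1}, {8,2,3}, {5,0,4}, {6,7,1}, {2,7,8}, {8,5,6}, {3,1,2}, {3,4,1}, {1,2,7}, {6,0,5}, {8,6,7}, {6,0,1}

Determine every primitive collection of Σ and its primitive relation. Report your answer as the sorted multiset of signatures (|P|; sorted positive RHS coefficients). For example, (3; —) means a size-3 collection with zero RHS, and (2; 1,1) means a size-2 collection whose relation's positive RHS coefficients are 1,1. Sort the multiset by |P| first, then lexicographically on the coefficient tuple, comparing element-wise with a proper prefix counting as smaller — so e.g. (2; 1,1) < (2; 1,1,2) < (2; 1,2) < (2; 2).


Minimal non-faces — 15 found among 9 rays, 14 max cones:

  • {0,2}:  v_{0} + v_{2} = 0 ; sig = (2; —)
  • {1,8}:  v_{1} + v_{8} = 0 ; sig = (2; —)
  • {3,6}:  v_{3} + v_{6} = 0 ; sig = (2; —)
  • {4,7}:  v_{4} + v_{7} = 0 ; sig = (2; —)
  • {0,3}:  v_{0} + v_{3} = v_{4} ; sig = (2; 1)
  • {0,7}:  v_{0} + v_{7} = v_{6} ; sig = (2; 1)
  • {0,8}:  v_{0} + v_{8} = v_{5} ; sig = (2; 1)
  • {1,5}:  v_{1} + v_{5} = v_{0} ; sig = (2; 1)
  • {2,4}:  v_{2} + v_{4} = v_{3} ; sig = (2; 1)
  • {2,5}:  v_{2} + v_{5} = v_{8} ; sig = (2; 1)
  • {2,6}:  v_{2} + v_{6} = v_{7} ; sig = (2; 1)
  • {3,7}:  v_{3} + v_{7} = v_{2} ; sig = (2; 1)
  • {4,6}:  v_{4} + v_{6} = v_{0} ; sig = (2; 1)
  • {4,8}:  v_{4} + v_{8} = v_{3} + v_{5} ; sig = (2; 1,1)
  • {5,7}:  v_{5} + v_{7} = v_{6} + v_{8} ; sig = (2; 1,1)

Signatures (|P|; sorted positive RHS coefficients), sorted:
    |P|=2: 15 collections, coeffs (), (), (), (), (1), (1), (1), (1), (1), (1), (1), (1), (1), (1,1), (1,1)


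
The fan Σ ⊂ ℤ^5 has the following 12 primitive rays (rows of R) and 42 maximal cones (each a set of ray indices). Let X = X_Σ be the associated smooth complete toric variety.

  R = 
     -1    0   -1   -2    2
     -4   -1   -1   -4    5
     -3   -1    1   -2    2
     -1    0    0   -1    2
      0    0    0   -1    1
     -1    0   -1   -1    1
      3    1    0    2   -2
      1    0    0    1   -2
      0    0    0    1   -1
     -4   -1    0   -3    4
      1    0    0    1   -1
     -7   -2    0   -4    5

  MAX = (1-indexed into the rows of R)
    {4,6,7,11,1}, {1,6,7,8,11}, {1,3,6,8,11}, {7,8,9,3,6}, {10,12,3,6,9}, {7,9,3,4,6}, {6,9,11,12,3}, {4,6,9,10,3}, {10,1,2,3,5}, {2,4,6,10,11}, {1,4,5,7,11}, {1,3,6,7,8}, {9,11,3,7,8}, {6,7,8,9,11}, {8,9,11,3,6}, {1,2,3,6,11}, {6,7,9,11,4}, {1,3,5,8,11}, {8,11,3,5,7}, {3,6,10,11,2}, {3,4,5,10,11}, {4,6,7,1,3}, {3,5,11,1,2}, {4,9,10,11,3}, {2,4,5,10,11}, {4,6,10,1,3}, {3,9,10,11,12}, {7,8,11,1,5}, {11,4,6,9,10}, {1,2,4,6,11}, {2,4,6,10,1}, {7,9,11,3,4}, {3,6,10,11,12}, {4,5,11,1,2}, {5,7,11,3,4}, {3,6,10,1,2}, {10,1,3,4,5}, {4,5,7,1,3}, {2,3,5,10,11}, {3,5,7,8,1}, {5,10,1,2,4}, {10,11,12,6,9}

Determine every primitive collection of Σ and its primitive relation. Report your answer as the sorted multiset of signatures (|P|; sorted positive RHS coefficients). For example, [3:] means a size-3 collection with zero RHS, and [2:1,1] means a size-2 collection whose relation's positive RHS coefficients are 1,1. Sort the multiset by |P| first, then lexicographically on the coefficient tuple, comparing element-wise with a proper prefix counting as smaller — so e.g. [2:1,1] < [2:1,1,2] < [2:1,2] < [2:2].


Minimal non-faces — 22 found among 12 rays, 42 max cones:

  P = {4,8}:  v_{4} + v_{8} = 0  ⇒ sig = [2:]
  P = {5,9}:  v_{5} + v_{9} = 0  ⇒ sig = [2:]
  P = {1,9}:  v_{1} + v_{9} = v_{6}  ⇒ sig = [2:1]
  P = {5,6}:  v_{5} + v_{6} = v_{1}  ⇒ sig = [2:1]
  P = {7,10}:  v_{7} + v_{10} = v_{4}  ⇒ sig = [2:1]
  P = {7,12}:  v_{7} + v_{12} = v_{9} + v_{10}  ⇒ sig = [2:1,1]
  P = {2,7}:  v_{2} + v_{7} = v_{1} + v_{4} + v_{11}  ⇒ sig = [2:1,1,1]
  P = {2,9}:  v_{2} + v_{9} = v_{6} + v_{10} + v_{11}  ⇒ sig = [2:1,1,1]
  P = {8,10}:  v_{8} + v_{10} = v_{3} + v_{6} + v_{11}  ⇒ sig = [2:1,1,1]
  P = {5,12}:  v_{5} + v_{12} = v_{3} + v_{6} + v_{10} + v_{11}  ⇒ sig = [2:1,1,1,1]
  P = {1,12}:  v_{1} + v_{12} = v_{3} + 2·v_{6} + v_{10} + v_{11}  ⇒ sig = [2:1,1,1,2]
  P = {2,8}:  v_{2} + v_{8} = v_{1} + v_{3} + v_{6} + 2·v_{11}  ⇒ sig = [2:1,1,1,2]
  P = {4,12}:  v_{4} + v_{12} = v_{9} + 2·v_{10}  ⇒ sig = [2:1,2]
  P = {2,12}:  v_{2} + v_{12} = v_{3} + 2·v_{6} + 2·v_{10} + 2·v_{11}  ⇒ sig = [2:1,2,2,2]
  P = {8,12}:  v_{8} + v_{12} = 2·v_{3} + 2·v_{6} + v_{9} + 2·v_{11}  ⇒ sig = [2:1,2,2,2]
  P = {1,10,11}:  v_{1} + v_{10} + v_{11} = v_{2}  ⇒ sig = [3:1]
  P = {2,3,4}:  v_{2} + v_{3} + v_{4} = v_{5} + 2·v_{10}  ⇒ sig = [3:1,2]
  P = {3,6,7,11}:  v_{3} + v_{6} + v_{7} + v_{11} = 0  ⇒ sig = [4:]
  P = {1,3,7,11}:  v_{1} + v_{3} + v_{7} + v_{11} = v_{5}  ⇒ sig = [4:1]
  P = {3,4,6,11}:  v_{3} + v_{4} + v_{6} + v_{11} = v_{10}  ⇒ sig = [4:1]
  P = {1,3,4,11}:  v_{1} + v_{3} + v_{4} + v_{11} = v_{5} + v_{10}  ⇒ sig = [4:1,1]
  P = {3,6,9,10,11}:  v_{3} + v_{6} + v_{9} + v_{10} + v_{11} = v_{12}  ⇒ sig = [5:1]

Hence PRS(X_Σ) =
    [2:]
    [2:]
    [2:1]
    [2:1]
    [2:1]
    [2:1,1]
    [2:1,1,1]
    [2:1,1,1]
    [2:1,1,1]
    [2:1,1,1,1]
    [2:1,1,1,2]
    [2:1,1,1,2]
    [2:1,2]
    [2:1,2,2,2]
    [2:1,2,2,2]
    [3:1]
    [3:1,2]
    [4:]
    [4:1]
    [4:1]
    [4:1,1]
    [5:1]


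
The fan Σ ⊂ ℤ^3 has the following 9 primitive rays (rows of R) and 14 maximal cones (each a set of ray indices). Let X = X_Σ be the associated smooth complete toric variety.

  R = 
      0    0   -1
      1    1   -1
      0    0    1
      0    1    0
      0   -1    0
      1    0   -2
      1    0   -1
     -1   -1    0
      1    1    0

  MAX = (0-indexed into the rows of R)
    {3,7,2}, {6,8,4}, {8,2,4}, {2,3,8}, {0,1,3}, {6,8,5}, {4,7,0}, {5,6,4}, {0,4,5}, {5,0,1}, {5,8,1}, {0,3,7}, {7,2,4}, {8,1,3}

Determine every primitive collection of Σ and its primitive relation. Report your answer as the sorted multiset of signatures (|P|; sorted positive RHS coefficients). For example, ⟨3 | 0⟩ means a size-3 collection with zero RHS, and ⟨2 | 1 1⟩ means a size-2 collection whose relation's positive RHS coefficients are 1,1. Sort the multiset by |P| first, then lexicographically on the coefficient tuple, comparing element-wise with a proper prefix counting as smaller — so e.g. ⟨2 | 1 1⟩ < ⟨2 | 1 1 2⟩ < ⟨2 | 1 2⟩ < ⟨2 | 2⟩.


Minimal non-faces — 16 found among 9 rays, 14 max cones:

  {0,2}:  v_{0} + v_{2} = 0  ⟹  sig = ⟨2 | 0⟩
  {3,4}:  v_{3} + v_{4} = 0  ⟹  sig = ⟨2 | 0⟩
  {7,8}:  v_{7} + v_{8} = 0  ⟹  sig = ⟨2 | 0⟩
  {0,6}:  v_{0} + v_{6} = v_{5}  ⟹  sig = ⟨2 | 1⟩
  {0,8}:  v_{0} + v_{8} = v_{1}  ⟹  sig = ⟨2 | 1⟩
  {1,2}:  v_{1} + v_{2} = v_{8}  ⟹  sig = ⟨2 | 1⟩
  {1,4}:  v_{1} + v_{4} = v_{6}  ⟹  sig = ⟨2 | 1⟩
  {1,7}:  v_{1} + v_{7} = v_{0}  ⟹  sig = ⟨2 | 1⟩
  {2,5}:  v_{2} + v_{5} = v_{6}  ⟹  sig = ⟨2 | 1⟩
  {3,6}:  v_{3} + v_{6} = v_{1}  ⟹  sig = ⟨2 | 1⟩
  {1,6}:  v_{1} + v_{6} = v_{5} + v_{8}  ⟹  sig = ⟨2 | 1 1⟩
  {2,6}:  v_{2} + v_{6} = v_{4} + v_{8}  ⟹  sig = ⟨2 | 1 1⟩
  {3,5}:  v_{3} + v_{5} = v_{0} + v_{1}  ⟹  sig = ⟨2 | 1 1⟩
  {6,7}:  v_{6} + v_{7} = v_{0} + v_{4}  ⟹  sig = ⟨2 | 1 1⟩
  {5,7}:  v_{5} + v_{7} = 2·v_{0} + v_{4}  ⟹  sig = ⟨2 | 1 2⟩
  {4,5,8}:  v_{4} + v_{5} + v_{8} = 2·v_{6}  ⟹  sig = ⟨3 | 2⟩

Sorted signature multiset PRS(X):
[⟨2 | 0⟩, ⟨2 | 0⟩, ⟨2 | 0⟩, ⟨2 | 1⟩, ⟨2 | 1⟩, ⟨2 | 1⟩, ⟨2 | 1⟩, ⟨2 | 1⟩, ⟨2 | 1⟩, ⟨2 | 1⟩, ⟨2 | 1 1⟩, ⟨2 | 1 1⟩, ⟨2 | 1 1⟩, ⟨2 | 1 1⟩, ⟨2 | 1 2⟩, ⟨3 | 2⟩]


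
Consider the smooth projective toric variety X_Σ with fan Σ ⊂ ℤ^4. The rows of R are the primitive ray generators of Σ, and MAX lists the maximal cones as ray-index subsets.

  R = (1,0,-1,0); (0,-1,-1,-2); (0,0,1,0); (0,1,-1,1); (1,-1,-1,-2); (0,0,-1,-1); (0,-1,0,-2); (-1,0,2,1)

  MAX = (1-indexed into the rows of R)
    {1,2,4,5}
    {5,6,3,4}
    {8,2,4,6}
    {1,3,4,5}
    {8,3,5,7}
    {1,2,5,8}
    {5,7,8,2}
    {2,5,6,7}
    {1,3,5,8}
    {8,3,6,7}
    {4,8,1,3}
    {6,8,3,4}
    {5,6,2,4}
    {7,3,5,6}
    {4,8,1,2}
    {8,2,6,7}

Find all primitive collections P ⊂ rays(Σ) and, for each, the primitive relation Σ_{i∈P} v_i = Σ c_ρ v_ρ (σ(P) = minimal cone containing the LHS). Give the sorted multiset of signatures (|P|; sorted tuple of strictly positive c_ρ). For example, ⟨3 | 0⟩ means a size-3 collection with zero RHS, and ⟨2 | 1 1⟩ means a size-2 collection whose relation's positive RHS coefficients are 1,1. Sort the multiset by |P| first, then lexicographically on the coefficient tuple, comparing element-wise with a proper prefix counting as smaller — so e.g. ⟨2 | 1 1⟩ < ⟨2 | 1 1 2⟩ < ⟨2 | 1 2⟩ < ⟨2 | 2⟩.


6 minimal non-faces of Δ(Σ) (on 8 rays):

  {1,7}:  v_{1} + v_{7} = v_{5} ; sig = ⟨2 | 1⟩
  {2,3}:  v_{2} + v_{3} = v_{7} ; sig = ⟨2 | 1⟩
  {4,7}:  v_{4} + v_{7} = v_{6} ; sig = ⟨2 | 1⟩
  {1,6}:  v_{1} + v_{6} = v_{4} + v_{5} ; sig = ⟨2 | 1 1⟩
  {4,5,8}:  v_{4} + v_{5} + v_{8} = 0 ; sig = ⟨3 | 0⟩
  {5,6,8}:  v_{5} + v_{6} + v_{8} = v_{7} ; sig = ⟨3 | 1⟩

so the primitive-relation signature multiset is
[⟨2 | 1⟩, ⟨2 | 1⟩, ⟨2 | 1⟩, ⟨2 | 1 1⟩, ⟨3 | 0⟩, ⟨3 | 1⟩]


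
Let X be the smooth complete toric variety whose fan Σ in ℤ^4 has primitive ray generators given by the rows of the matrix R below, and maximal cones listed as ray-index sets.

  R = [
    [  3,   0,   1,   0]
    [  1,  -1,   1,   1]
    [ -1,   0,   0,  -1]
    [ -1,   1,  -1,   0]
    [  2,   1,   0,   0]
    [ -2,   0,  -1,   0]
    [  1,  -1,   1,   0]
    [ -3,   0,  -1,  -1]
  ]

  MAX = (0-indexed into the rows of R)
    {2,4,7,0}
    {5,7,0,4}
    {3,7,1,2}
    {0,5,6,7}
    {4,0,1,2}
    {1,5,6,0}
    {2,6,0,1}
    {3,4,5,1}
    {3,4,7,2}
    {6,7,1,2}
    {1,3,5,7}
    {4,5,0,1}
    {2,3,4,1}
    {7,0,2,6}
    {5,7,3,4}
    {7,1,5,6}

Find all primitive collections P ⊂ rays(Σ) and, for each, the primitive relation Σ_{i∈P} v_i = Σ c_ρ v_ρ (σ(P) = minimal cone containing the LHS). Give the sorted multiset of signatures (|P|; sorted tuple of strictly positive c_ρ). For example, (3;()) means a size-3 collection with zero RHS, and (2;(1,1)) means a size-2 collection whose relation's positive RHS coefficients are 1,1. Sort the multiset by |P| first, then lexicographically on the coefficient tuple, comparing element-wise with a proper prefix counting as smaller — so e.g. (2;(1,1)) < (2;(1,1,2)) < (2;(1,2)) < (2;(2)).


6 minimal non-faces of Δ(Σ) (on 8 rays):

  P={3,6}:  v_{3} + v_{6} = 0 ; sig = (2;())
  P={0,3}:  v_{0} + v_{3} = v_{4} ; sig = (2;(1))
  P={2,5}:  v_{2} + v_{5} = v_{7} ; sig = (2;(1))
  P={4,6}:  v_{4} + v_{6} = v_{0} ; sig = (2;(1))
  P={1,4,7}:  v_{1} + v_{4} + v_{7} = 0 ; sig = (3;())
  P={0,1,7}:  v_{0} + v_{1} + v_{7} = v_{6} ; sig = (3;(1))

Sorted signature multiset PRS(X):
    |P|=2: 4 collections, coeffs (), (1), (1), (1)
    |P|=3: 2 collections, coeffs (), (1)


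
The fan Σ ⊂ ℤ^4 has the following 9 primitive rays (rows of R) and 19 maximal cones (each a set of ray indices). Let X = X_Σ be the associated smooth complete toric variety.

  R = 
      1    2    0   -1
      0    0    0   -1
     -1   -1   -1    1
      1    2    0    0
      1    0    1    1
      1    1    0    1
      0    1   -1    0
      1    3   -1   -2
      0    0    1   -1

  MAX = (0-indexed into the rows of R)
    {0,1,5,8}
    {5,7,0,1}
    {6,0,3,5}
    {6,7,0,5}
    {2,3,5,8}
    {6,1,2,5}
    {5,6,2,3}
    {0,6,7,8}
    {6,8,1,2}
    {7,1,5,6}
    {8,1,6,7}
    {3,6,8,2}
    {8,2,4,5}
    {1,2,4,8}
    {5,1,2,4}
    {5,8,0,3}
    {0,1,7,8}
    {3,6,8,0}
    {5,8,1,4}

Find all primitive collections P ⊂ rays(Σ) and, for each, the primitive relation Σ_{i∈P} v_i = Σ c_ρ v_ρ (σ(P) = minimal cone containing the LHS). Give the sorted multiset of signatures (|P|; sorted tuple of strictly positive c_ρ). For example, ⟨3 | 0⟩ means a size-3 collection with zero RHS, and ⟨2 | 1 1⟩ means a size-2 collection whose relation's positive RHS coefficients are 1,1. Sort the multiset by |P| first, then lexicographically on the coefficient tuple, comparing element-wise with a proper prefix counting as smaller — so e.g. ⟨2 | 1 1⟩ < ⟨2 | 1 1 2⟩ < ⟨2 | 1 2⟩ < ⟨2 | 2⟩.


Primitive collections (12):

  {0,2}:  v_{0} + v_{2} = v_{6}  ⇒ sig = ⟨2 | 1⟩
  {1,3}:  v_{1} + v_{3} = v_{0}  ⇒ sig = ⟨2 | 1⟩
  {4,6}:  v_{4} + v_{6} = v_{5}  ⇒ sig = ⟨2 | 1⟩
  {4,7}:  v_{4} + v_{7} = v_{0} + v_{1} + v_{5}  ⇒ sig = ⟨2 | 1 1 1⟩
  {0,4}:  v_{0} + v_{4} = v_{1} + 2·v_{5} + v_{8}  ⇒ sig = ⟨2 | 1 1 2⟩
  {2,7}:  v_{2} + v_{7} = v_{1} + 2·v_{6}  ⇒ sig = ⟨2 | 1 2⟩
  {3,4}:  v_{3} + v_{4} = 2·v_{5} + v_{8}  ⇒ sig = ⟨2 | 1 2⟩
  {3,7}:  v_{3} + v_{7} = 2·v_{0} + v_{6}  ⇒ sig = ⟨2 | 1 2⟩
  {0,1,6}:  v_{0} + v_{1} + v_{6} = v_{7}  ⇒ sig = ⟨3 | 1⟩
  {5,6,8}:  v_{5} + v_{6} + v_{8} = v_{3}  ⇒ sig = ⟨3 | 1⟩
  {5,7,8}:  v_{5} + v_{7} + v_{8} = 2·v_{0}  ⇒ sig = ⟨3 | 2⟩
  {1,2,5,8}:  v_{1} + v_{2} + v_{5} + v_{8} = 0  ⇒ sig = ⟨4 | 0⟩

Signatures (|P|; sorted positive RHS coefficients), sorted:
[⟨2 | 1⟩, ⟨2 | 1⟩, ⟨2 | 1⟩, ⟨2 | 1 1 1⟩, ⟨2 | 1 1 2⟩, ⟨2 | 1 2⟩, ⟨2 | 1 2⟩, ⟨2 | 1 2⟩, ⟨3 | 1⟩, ⟨3 | 1⟩, ⟨3 | 2⟩, ⟨4 | 0⟩]


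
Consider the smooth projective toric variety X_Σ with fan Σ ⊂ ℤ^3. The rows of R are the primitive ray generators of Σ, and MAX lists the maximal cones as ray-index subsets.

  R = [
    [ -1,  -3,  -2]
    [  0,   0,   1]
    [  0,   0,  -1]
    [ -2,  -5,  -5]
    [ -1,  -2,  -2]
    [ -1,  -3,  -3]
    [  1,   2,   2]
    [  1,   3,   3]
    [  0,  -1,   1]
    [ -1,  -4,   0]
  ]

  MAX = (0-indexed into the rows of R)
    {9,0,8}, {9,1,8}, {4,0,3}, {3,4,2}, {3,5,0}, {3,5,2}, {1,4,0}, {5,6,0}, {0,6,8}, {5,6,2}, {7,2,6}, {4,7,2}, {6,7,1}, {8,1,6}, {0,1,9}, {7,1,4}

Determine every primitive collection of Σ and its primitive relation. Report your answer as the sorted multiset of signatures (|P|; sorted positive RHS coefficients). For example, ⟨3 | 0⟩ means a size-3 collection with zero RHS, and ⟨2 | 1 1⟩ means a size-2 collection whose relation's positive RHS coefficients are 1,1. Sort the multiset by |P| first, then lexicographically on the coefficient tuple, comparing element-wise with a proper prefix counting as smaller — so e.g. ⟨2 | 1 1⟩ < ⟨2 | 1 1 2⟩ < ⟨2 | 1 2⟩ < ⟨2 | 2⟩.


23 collections generate NE(X_Σ); each relation:

  • {1,2}:  v_{1} + v_{2} = 0 ; sig = ⟨2 | 0⟩
  • {4,6}:  v_{4} + v_{6} = 0 ; sig = ⟨2 | 0⟩
  • {5,7}:  v_{5} + v_{7} = 0 ; sig = ⟨2 | 0⟩
  • {0,2}:  v_{0} + v_{2} = v_{5} ; sig = ⟨2 | 1⟩
  • {0,7}:  v_{0} + v_{7} = v_{1} ; sig = ⟨2 | 1⟩
  • {1,5}:  v_{1} + v_{5} = v_{0} ; sig = ⟨2 | 1⟩
  • {3,6}:  v_{3} + v_{6} = v_{5} ; sig = ⟨2 | 1⟩
  • {3,7}:  v_{3} + v_{7} = v_{4} ; sig = ⟨2 | 1⟩
  • {4,5}:  v_{4} + v_{5} = v_{3} ; sig = ⟨2 | 1⟩
  • {1,3}:  v_{1} + v_{3} = v_{0} + v_{4} ; sig = ⟨2 | 1 1⟩
  • {2,8}:  v_{2} + v_{8} = v_{0} + v_{6} ; sig = ⟨2 | 1 1⟩
  • {2,9}:  v_{2} + v_{9} = v_{0} + v_{8} ; sig = ⟨2 | 1 1⟩
  • {4,8}:  v_{4} + v_{8} = v_{0} + v_{1} ; sig = ⟨2 | 1 1⟩
  • {5,8}:  v_{5} + v_{8} = 2·v_{0} + v_{6} ; sig = ⟨2 | 1 2⟩
  • {5,9}:  v_{5} + v_{9} = 2·v_{0} + v_{8} ; sig = ⟨2 | 1 2⟩
  • {7,8}:  v_{7} + v_{8} = 2·v_{1} + v_{6} ; sig = ⟨2 | 1 2⟩
  • {7,9}:  v_{7} + v_{9} = 2·v_{1} + v_{8} ; sig = ⟨2 | 1 2⟩
  • {3,9}:  v_{3} + v_{9} = 3·v_{0} + v_{1} ; sig = ⟨2 | 1 3⟩
  • {3,8}:  v_{3} + v_{8} = 2·v_{0} ; sig = ⟨2 | 2⟩
  • {6,9}:  v_{6} + v_{9} = 2·v_{8} ; sig = ⟨2 | 2⟩
  • {4,9}:  v_{4} + v_{9} = 2·v_{0} + 2·v_{1} ; sig = ⟨2 | 2 2⟩
  • {0,1,6}:  v_{0} + v_{1} + v_{6} = v_{8} ; sig = ⟨3 | 1⟩
  • {0,1,8}:  v_{0} + v_{1} + v_{8} = v_{9} ; sig = ⟨3 | 1⟩

Sorted signature multiset PRS(X):
    ⟨2 | 0⟩
    ⟨2 | 0⟩
    ⟨2 | 0⟩
    ⟨2 | 1⟩
    ⟨2 | 1⟩
    ⟨2 | 1⟩
    ⟨2 | 1⟩
    ⟨2 | 1⟩
    ⟨2 | 1⟩
    ⟨2 | 1 1⟩
    ⟨2 | 1 1⟩
    ⟨2 | 1 1⟩
    ⟨2 | 1 1⟩
    ⟨2 | 1 2⟩
    ⟨2 | 1 2⟩
    ⟨2 | 1 2⟩
    ⟨2 | 1 2⟩
    ⟨2 | 1 3⟩
    ⟨2 | 2⟩
    ⟨2 | 2⟩
    ⟨2 | 2 2⟩
    ⟨3 | 1⟩
    ⟨3 | 1⟩


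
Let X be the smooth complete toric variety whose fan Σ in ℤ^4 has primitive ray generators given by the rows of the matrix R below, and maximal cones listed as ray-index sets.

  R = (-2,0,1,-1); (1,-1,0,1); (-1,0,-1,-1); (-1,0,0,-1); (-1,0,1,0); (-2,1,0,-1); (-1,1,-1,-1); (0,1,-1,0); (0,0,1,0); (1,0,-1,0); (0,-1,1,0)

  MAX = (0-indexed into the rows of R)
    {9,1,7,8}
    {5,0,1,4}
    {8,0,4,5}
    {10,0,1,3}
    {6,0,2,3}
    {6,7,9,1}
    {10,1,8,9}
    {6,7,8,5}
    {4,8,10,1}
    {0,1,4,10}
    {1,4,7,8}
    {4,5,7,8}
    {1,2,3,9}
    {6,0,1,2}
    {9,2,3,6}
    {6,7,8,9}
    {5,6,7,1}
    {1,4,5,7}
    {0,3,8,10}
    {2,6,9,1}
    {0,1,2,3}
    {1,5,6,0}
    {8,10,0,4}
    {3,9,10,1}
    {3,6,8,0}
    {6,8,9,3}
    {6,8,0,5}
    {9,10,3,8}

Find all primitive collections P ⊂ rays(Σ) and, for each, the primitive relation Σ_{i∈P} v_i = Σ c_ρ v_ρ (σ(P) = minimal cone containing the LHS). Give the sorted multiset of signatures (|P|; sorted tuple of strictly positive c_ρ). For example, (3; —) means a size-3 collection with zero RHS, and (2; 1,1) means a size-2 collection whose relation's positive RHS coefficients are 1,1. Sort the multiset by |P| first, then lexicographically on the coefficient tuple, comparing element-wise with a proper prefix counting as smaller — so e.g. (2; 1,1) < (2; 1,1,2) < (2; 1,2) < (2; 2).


Δ(Σ) — 11 vertices, 21 min non-faces:

  P={4,9}:  v_{4} + v_{9} = 0 — sig = (2; —)
  P={7,10}:  v_{7} + v_{10} = 0 — sig = (2; —)
  P={0,7}:  v_{0} + v_{7} = v_{5} — sig = (2; 1)
  P={0,9}:  v_{0} + v_{9} = v_{3} — sig = (2; 1)
  P={2,8}:  v_{2} + v_{8} = v_{3} — sig = (2; 1)
  P={3,4}:  v_{3} + v_{4} = v_{0} — sig = (2; 1)
  P={3,7}:  v_{3} + v_{7} = v_{6} — sig = (2; 1)
  P={4,6}:  v_{4} + v_{6} = v_{5} — sig = (2; 1)
  P={5,9}:  v_{5} + v_{9} = v_{6} — sig = (2; 1)
  P={5,10}:  v_{5} + v_{10} = v_{0} — sig = (2; 1)
  P={6,10}:  v_{6} + v_{10} = v_{3} — sig = (2; 1)
  P={3,5}:  v_{3} + v_{5} = v_{0} + v_{6} — sig = (2; 1,1)
  P={2,4}:  v_{2} + v_{4} = v_{0} + v_{1} + v_{6} — sig = (2; 1,1,1)
  P={2,5}:  v_{2} + v_{5} = v_{0} + v_{1} + 2·v_{6} — sig = (2; 1,1,2)
  P={2,7}:  v_{2} + v_{7} = v_{1} + 2·v_{6} — sig = (2; 1,2)
  P={2,10}:  v_{2} + v_{10} = v_{1} + 2·v_{3} — sig = (2; 1,2)
  P={1,6,8}:  v_{1} + v_{6} + v_{8} = 0 — sig = (3; —)
  P={1,3,6}:  v_{1} + v_{3} + v_{6} = v_{2} — sig = (3; 1)
  P={1,3,8}:  v_{1} + v_{3} + v_{8} = v_{10} — sig = (3; 1)
  P={1,5,8}:  v_{1} + v_{5} + v_{8} = v_{4} — sig = (3; 1)
  P={0,1,8}:  v_{0} + v_{1} + v_{8} = v_{4} + v_{10} — sig = (3; 1,1)

Signatures (|P|; sorted positive RHS coefficients), sorted:
[(2; —), (2; —), (2; 1), (2; 1), (2; 1), (2; 1), (2; 1), (2; 1), (2; 1), (2; 1), (2; 1), (2; 1,1), (2; 1,1,1), (2; 1,1,2), (2; 1,2), (2; 1,2), (3; —), (3; 1), (3; 1), (3; 1), (3; 1,1)]


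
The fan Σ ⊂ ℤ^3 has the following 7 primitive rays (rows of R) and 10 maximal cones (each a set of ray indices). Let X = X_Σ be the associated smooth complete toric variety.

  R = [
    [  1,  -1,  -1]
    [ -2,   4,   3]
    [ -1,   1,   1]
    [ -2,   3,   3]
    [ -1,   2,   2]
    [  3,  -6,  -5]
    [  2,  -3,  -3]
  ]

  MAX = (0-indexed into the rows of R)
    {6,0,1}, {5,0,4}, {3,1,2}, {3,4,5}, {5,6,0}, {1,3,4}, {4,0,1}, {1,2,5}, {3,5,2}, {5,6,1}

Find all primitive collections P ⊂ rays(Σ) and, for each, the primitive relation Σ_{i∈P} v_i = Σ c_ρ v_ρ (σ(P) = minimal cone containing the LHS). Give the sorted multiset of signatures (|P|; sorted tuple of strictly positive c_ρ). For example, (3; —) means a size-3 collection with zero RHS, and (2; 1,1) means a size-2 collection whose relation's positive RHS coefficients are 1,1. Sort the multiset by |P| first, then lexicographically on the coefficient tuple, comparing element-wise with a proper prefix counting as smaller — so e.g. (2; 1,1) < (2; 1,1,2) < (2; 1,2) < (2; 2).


9 minimal non-faces of Δ(Σ) (on 7 rays):

  {0,2}:  v_{0} + v_{2} = 0 — sig = (2; —)
  {3,6}:  v_{3} + v_{6} = 0 — sig = (2; —)
  {0,3}:  v_{0} + v_{3} = v_{4} — sig = (2; 1)
  {2,4}:  v_{2} + v_{4} = v_{3} — sig = (2; 1)
  {4,6}:  v_{4} + v_{6} = v_{0} — sig = (2; 1)
  {2,6}:  v_{2} + v_{6} = v_{1} + v_{5} — sig = (2; 1,1)
  {1,4,5}:  v_{1} + v_{4} + v_{5} = 0 — sig = (3; —)
  {0,1,5}:  v_{0} + v_{1} + v_{5} = v_{6} — sig = (3; 1)
  {1,3,5}:  v_{1} + v_{3} + v_{5} = v_{2} — sig = (3; 1)

Hence PRS(X_Σ) =
    (2; —)
    (2; —)
    (2; 1)
    (2; 1)
    (2; 1)
    (2; 1,1)
    (3; —)
    (3; 1)
    (3; 1)


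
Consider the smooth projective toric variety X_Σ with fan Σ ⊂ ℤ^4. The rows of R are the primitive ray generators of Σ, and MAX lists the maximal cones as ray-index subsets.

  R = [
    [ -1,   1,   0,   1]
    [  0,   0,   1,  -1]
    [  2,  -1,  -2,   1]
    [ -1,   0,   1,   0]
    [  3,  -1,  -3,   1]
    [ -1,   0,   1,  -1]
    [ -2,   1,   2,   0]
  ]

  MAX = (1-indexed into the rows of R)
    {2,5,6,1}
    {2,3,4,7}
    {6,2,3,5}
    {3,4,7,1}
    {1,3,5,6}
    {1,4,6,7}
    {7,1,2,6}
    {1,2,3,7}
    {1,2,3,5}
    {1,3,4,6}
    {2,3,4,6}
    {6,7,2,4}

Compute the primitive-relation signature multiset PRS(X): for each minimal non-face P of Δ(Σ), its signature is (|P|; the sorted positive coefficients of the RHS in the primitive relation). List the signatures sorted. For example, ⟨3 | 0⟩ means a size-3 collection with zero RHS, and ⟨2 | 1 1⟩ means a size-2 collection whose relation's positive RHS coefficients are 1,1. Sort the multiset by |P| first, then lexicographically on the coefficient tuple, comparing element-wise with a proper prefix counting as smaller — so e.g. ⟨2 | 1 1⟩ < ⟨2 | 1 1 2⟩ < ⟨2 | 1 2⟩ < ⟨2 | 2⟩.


Σ has 5 primitive collections:

  • {4,5}:  v_{4} + v_{5} = v_{3}  ⇒ sig = ⟨2 | 1⟩
  • {5,7}:  v_{5} + v_{7} = v_{1} + v_{2} + v_{3}  ⇒ sig = ⟨2 | 1 1 1⟩
  • {1,2,4}:  v_{1} + v_{2} + v_{4} = v_{7}  ⇒ sig = ⟨3 | 1⟩
  • {3,6,7}:  v_{3} + v_{6} + v_{7} = v_{4}  ⇒ sig = ⟨3 | 1⟩
  • {1,2,3,6}:  v_{1} + v_{2} + v_{3} + v_{6} = 0  ⇒ sig = ⟨4 | 0⟩

Hence PRS(X_Σ) =
    |P|=2: 2 collections, coeffs (1), (1,1,1)
    |P|=3: 2 collections, coeffs (1), (1)
    |P|=4: 1 collection, coeffs ()


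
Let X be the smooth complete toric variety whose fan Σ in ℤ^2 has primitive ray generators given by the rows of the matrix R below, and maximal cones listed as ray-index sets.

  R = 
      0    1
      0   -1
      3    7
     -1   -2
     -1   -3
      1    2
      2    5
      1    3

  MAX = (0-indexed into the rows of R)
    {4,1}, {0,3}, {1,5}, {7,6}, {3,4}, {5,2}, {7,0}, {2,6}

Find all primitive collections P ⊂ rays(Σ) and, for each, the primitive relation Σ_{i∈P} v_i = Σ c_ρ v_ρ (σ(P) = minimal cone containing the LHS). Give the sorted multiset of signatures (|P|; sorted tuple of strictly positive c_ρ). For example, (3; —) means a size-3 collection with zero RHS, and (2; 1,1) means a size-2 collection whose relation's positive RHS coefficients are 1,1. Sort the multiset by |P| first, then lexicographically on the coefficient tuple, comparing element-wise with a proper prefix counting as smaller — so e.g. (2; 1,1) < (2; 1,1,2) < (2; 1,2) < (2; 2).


Primitive collections (20):

  P = {0,1}:  v_{0} + v_{1} = 0 ; sig = (2; —)
  P = {3,5}:  v_{3} + v_{5} = 0 ; sig = (2; —)
  P = {4,7}:  v_{4} + v_{7} = 0 ; sig = (2; —)
  P = {0,4}:  v_{0} + v_{4} = v_{3} ; sig = (2; 1)
  P = {0,5}:  v_{0} + v_{5} = v_{7} ; sig = (2; 1)
  P = {1,3}:  v_{1} + v_{3} = v_{4} ; sig = (2; 1)
  P = {1,7}:  v_{1} + v_{7} = v_{5} ; sig = (2; 1)
  P = {2,3}:  v_{2} + v_{3} = v_{6} ; sig = (2; 1)
  P = {3,6}:  v_{3} + v_{6} = v_{7} ; sig = (2; 1)
  P = {3,7}:  v_{3} + v_{7} = v_{0} ; sig = (2; 1)
  P = {4,5}:  v_{4} + v_{5} = v_{1} ; sig = (2; 1)
  P = {4,6}:  v_{4} + v_{6} = v_{5} ; sig = (2; 1)
  P = {5,6}:  v_{5} + v_{6} = v_{2} ; sig = (2; 1)
  P = {5,7}:  v_{5} + v_{7} = v_{6} ; sig = (2; 1)
  P = {0,2}:  v_{0} + v_{2} = v_{6} + v_{7} ; sig = (2; 1,1)
  P = {0,6}:  v_{0} + v_{6} = 2·v_{7} ; sig = (2; 2)
  P = {1,6}:  v_{1} + v_{6} = 2·v_{5} ; sig = (2; 2)
  P = {2,4}:  v_{2} + v_{4} = 2·v_{5} ; sig = (2; 2)
  P = {2,7}:  v_{2} + v_{7} = 2·v_{6} ; sig = (2; 2)
  P = {1,2}:  v_{1} + v_{2} = 3·v_{5} ; sig = (2; 3)

Signatures (|P|; sorted positive RHS coefficients), sorted:
[(2; —), (2; —), (2; —), (2; 1), (2; 1), (2; 1), (2; 1), (2; 1), (2; 1), (2; 1), (2; 1), (2; 1), (2; 1), (2; 1), (2; 1,1), (2; 2), (2; 2), (2; 2), (2; 2), (2; 3)]


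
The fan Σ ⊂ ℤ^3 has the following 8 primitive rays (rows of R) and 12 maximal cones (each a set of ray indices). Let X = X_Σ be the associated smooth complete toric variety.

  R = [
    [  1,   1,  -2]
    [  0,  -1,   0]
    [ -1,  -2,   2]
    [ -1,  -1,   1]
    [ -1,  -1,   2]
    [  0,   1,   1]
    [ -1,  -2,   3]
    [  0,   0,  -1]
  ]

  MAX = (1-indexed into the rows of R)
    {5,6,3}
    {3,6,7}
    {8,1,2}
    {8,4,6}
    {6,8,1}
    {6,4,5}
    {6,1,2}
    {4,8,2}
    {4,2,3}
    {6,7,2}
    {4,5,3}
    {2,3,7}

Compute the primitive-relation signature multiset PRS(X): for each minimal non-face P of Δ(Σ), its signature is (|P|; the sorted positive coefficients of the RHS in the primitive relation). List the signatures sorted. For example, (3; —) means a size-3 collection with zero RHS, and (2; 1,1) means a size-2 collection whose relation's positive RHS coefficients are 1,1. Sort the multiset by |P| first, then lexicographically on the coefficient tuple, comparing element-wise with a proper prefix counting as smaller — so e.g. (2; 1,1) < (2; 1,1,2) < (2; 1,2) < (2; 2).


Primitive collections (14):

  P={1,5}:  v_{1} + v_{5} = 0  so sig = (2; —)
  P={1,3}:  v_{1} + v_{3} = v_{2}  so sig = (2; 1)
  P={1,4}:  v_{1} + v_{4} = v_{8}  so sig = (2; 1)
  P={2,5}:  v_{2} + v_{5} = v_{3}  so sig = (2; 1)
  P={5,8}:  v_{5} + v_{8} = v_{4}  so sig = (2; 1)
  P={7,8}:  v_{7} + v_{8} = v_{3}  so sig = (2; 1)
  P={3,8}:  v_{3} + v_{8} = v_{2} + v_{4}  so sig = (2; 1,1)
  P={4,7}:  v_{4} + v_{7} = v_{3} + v_{5}  so sig = (2; 1,1)
  P={1,7}:  v_{1} + v_{7} = 2·v_{2} + v_{6}  so sig = (2; 1,2)
  P={5,7}:  v_{5} + v_{7} = 2·v_{3} + v_{6}  so sig = (2; 1,2)
  P={2,6,8}:  v_{2} + v_{6} + v_{8} = 0  so sig = (3; —)
  P={2,3,6}:  v_{2} + v_{3} + v_{6} = v_{7}  so sig = (3; 1)
  P={2,4,6}:  v_{2} + v_{4} + v_{6} = v_{5}  so sig = (3; 1)
  P={3,4,6}:  v_{3} + v_{4} + v_{6} = 2·v_{5}  so sig = (3; 2)

Signatures (|P|; sorted positive RHS coefficients), sorted:
{ (2; —),  (2; 1) ×5,  (2; 1,1) ×2,  (2; 1,2) ×2,  (3; —),  (3; 1) ×2,  (3; 2) }


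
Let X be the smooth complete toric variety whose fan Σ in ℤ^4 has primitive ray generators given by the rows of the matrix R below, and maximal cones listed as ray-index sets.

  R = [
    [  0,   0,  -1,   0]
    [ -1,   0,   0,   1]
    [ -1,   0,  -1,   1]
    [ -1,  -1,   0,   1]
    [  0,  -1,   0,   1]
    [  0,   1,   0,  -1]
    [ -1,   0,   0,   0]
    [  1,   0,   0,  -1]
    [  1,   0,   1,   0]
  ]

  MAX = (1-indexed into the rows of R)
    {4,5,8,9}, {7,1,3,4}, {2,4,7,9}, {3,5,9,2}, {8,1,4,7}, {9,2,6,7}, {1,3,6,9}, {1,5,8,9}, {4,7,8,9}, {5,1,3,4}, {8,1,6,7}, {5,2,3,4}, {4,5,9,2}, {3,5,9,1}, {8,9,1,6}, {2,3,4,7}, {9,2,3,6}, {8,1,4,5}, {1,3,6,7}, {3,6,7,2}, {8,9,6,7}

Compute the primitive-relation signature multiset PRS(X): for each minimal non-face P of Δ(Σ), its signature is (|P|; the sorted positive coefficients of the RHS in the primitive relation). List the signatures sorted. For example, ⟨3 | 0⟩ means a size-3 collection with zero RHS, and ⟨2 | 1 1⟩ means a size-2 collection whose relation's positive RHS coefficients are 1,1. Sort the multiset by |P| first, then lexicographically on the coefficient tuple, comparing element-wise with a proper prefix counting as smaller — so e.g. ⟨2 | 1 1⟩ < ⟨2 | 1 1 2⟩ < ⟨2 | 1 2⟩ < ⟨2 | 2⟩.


Σ has 10 primitive collections:

  {2,8}:  v_{2} + v_{8} = 0  so sig = ⟨2 | 0⟩
  {5,6}:  v_{5} + v_{6} = 0  so sig = ⟨2 | 0⟩
  {1,2}:  v_{1} + v_{2} = v_{3}  so sig = ⟨2 | 1⟩
  {3,8}:  v_{3} + v_{8} = v_{1}  so sig = ⟨2 | 1⟩
  {4,6}:  v_{4} + v_{6} = v_{7}  so sig = ⟨2 | 1⟩
  {5,7}:  v_{5} + v_{7} = v_{4}  so sig = ⟨2 | 1⟩
  {1,7,9}:  v_{1} + v_{7} + v_{9} = 0  so sig = ⟨3 | 0⟩
  {1,4,9}:  v_{1} + v_{4} + v_{9} = v_{5}  so sig = ⟨3 | 1⟩
  {3,7,9}:  v_{3} + v_{7} + v_{9} = v_{2}  so sig = ⟨3 | 1⟩
  {3,4,9}:  v_{3} + v_{4} + v_{9} = v_{2} + v_{5}  so sig = ⟨3 | 1 1⟩

Sorted signature multiset PRS(X):
    |P|=2: 6 collections, coeffs (), (), (1), (1), (1), (1)
    |P|=3: 4 collections, coeffs (), (1), (1), (1,1)


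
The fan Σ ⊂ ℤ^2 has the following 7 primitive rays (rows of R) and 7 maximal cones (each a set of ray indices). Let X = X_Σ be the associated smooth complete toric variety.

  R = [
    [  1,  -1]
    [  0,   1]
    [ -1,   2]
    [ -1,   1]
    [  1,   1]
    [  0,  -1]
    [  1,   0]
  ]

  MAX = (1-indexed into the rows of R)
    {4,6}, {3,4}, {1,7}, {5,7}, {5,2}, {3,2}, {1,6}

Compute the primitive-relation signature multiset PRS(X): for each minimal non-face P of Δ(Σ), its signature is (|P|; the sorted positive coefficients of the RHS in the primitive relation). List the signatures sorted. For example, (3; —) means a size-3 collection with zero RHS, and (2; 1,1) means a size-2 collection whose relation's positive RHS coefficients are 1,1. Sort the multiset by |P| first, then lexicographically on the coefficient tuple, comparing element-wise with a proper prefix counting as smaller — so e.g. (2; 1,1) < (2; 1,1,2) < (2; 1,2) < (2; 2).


14 minimal non-faces of Δ(Σ) (on 7 rays):

  P = {1,4}:  v_{1} + v_{4} = 0  ⇒ sig = (2; —)
  P = {2,6}:  v_{2} + v_{6} = 0  ⇒ sig = (2; —)
  P = {1,2}:  v_{1} + v_{2} = v_{7}  ⇒ sig = (2; 1)
  P = {1,3}:  v_{1} + v_{3} = v_{2}  ⇒ sig = (2; 1)
  P = {2,4}:  v_{2} + v_{4} = v_{3}  ⇒ sig = (2; 1)
  P = {2,7}:  v_{2} + v_{7} = v_{5}  ⇒ sig = (2; 1)
  P = {3,6}:  v_{3} + v_{6} = v_{4}  ⇒ sig = (2; 1)
  P = {4,7}:  v_{4} + v_{7} = v_{2}  ⇒ sig = (2; 1)
  P = {5,6}:  v_{5} + v_{6} = v_{7}  ⇒ sig = (2; 1)
  P = {6,7}:  v_{6} + v_{7} = v_{1}  ⇒ sig = (2; 1)
  P = {1,5}:  v_{1} + v_{5} = 2·v_{7}  ⇒ sig = (2; 2)
  P = {3,7}:  v_{3} + v_{7} = 2·v_{2}  ⇒ sig = (2; 2)
  P = {4,5}:  v_{4} + v_{5} = 2·v_{2}  ⇒ sig = (2; 2)
  P = {3,5}:  v_{3} + v_{5} = 3·v_{2}  ⇒ sig = (2; 3)

Hence PRS(X_Σ) =
    (2; —)
    (2; —)
    (2; 1)
    (2; 1)
    (2; 1)
    (2; 1)
    (2; 1)
    (2; 1)
    (2; 1)
    (2; 1)
    (2; 2)
    (2; 2)
    (2; 2)
    (2; 3)


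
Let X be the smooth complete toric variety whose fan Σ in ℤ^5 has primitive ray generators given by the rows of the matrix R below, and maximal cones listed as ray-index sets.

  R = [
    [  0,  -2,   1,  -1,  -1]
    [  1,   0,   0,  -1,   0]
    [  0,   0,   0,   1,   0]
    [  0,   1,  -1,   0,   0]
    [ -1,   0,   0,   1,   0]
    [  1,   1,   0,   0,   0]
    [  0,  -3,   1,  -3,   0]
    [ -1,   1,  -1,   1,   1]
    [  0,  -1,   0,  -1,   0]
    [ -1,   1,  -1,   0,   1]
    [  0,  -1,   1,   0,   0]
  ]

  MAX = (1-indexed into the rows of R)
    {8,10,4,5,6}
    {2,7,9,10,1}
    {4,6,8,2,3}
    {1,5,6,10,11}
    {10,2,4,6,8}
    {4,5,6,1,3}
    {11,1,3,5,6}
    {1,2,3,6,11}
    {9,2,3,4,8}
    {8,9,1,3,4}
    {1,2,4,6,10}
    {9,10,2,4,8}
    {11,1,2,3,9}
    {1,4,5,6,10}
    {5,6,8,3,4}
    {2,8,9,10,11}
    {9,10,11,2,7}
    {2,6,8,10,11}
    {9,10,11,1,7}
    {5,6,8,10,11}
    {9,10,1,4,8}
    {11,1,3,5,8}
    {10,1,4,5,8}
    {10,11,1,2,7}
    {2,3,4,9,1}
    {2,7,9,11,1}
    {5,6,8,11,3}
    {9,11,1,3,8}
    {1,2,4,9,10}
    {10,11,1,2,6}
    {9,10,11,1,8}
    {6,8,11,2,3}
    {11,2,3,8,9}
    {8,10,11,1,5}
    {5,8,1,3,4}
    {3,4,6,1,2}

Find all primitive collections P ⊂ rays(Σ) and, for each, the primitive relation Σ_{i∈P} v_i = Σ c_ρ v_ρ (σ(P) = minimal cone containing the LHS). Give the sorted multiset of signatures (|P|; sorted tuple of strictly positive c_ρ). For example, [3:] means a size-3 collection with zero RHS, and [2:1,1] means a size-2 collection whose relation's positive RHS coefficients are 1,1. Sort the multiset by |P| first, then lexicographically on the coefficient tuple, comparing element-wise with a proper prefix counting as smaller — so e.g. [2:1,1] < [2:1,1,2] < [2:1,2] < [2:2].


Minimal non-faces — 13 found among 11 rays, 36 max cones:

  P={2,5}:  v_{2} + v_{5} = 0  ⟹  sig = [2:]
  P={4,11}:  v_{4} + v_{11} = 0  ⟹  sig = [2:]
  P={3,10}:  v_{3} + v_{10} = v_{8}  ⟹  sig = [2:1]
  P={6,9}:  v_{6} + v_{9} = v_{2}  ⟹  sig = [2:1]
  P={5,9}:  v_{5} + v_{9} = v_{1} + v_{8}  ⟹  sig = [2:1,1]
  P={4,7}:  v_{4} + v_{7} = v_{1} + v_{2} + v_{9} + v_{10}  ⟹  sig = [2:1,1,1,1]
  P={5,7}:  v_{5} + v_{7} = v_{1} + v_{9} + v_{10} + v_{11}  ⟹  sig = [2:1,1,1,1]
  P={6,7}:  v_{6} + v_{7} = v_{1} + 2·v_{2} + v_{10} + v_{11}  ⟹  sig = [2:1,1,1,2]
  P={7,8}:  v_{7} + v_{8} = 2·v_{9} + v_{10} + v_{11}  ⟹  sig = [2:1,1,2]
  P={3,7}:  v_{3} + v_{7} = 2·v_{9} + v_{11}  ⟹  sig = [2:1,2]
  P={1,6,8}:  v_{1} + v_{6} + v_{8} = 0  ⟹  sig = [3:]
  P={1,2,8}:  v_{1} + v_{2} + v_{8} = v_{9}  ⟹  sig = [3:1]
  P={1,2,9,10,11}:  v_{1} + v_{2} + v_{9} + v_{10} + v_{11} = v_{7}  ⟹  sig = [5:1]

Hence PRS(X_Σ) =
{ [2:] ×2,  [2:1] ×2,  [2:1,1],  [2:1,1,1,1] ×2,  [2:1,1,1,2],  [2:1,1,2],  [2:1,2],  [3:],  [3:1],  [5:1] }
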